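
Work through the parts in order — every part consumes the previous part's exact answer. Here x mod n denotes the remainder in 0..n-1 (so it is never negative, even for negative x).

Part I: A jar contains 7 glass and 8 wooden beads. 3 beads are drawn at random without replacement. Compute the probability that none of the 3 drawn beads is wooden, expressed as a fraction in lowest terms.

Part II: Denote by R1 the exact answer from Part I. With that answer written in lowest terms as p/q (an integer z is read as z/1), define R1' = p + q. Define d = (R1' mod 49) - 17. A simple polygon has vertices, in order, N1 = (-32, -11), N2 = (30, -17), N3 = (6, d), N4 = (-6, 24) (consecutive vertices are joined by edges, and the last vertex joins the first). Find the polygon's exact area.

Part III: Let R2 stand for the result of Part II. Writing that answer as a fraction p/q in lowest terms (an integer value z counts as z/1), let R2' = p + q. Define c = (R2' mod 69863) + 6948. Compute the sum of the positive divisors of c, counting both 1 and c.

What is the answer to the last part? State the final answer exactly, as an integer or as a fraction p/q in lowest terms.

21336

Part I: total draws C(15,3) = 455; favorable C(7,3) = 35; P = 1/13; answer 1/13
Part II: R1 = 1/13; threaded value p + q = 14; d = -3; cross terms: (-32*-17 - 30*-11)=874, (30*-3 - 6*-17)=12, (6*24 - -6*-3)=126, (-6*-11 - -32*24)=834; twice the area = |1846| = 1846; area = 923; answer 923
Part III: R2 = 923; threaded value p + q = 924; c = 7872; 7872 = 2^6 * 3 * 41; sigma = (1 + 2 + 4 + 8 + 16 + 32 + 64) * (1 + 3) * (1 + 41) = 127 * 4 * 42 = 21336; answer 21336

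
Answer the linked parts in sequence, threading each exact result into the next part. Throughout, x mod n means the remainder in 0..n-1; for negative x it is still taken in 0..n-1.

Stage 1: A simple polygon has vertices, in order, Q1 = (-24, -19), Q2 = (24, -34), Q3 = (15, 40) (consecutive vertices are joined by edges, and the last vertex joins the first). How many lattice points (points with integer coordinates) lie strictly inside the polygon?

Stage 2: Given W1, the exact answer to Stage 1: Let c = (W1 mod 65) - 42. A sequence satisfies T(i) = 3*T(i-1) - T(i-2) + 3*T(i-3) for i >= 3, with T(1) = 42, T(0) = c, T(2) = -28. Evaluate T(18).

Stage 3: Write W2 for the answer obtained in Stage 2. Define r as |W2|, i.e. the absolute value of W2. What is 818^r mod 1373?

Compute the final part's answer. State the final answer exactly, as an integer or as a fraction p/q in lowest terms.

Stage 1: cross terms: (-24*-34 - 24*-19)=1272, (24*40 - 15*-34)=1470, (15*-19 - -24*40)=675; twice the area = |3417| = 3417; area = 3417/2; boundary points = 3 + 1 + 1 = 5; strictly interior points = area - boundary/2 + 1 = 1707; answer 1707
Stage 2: W1 = 1707; c = -25; T(3) = 3*(-28) - 1*(42) + 3*(-25) = -201; iterating: T(3)=-201, T(4)=-449, T(5)=-1230, T(6)=-3844, T(7)=-11649, T(8)=-34793, T(9)=-104262, T(10)=-312940, T(11)=-938937, T(12)=-2816657, T(13)=-8449854, T(14)=-25349716, T(15)=-76049265, T(16)=-228147641, T(17)=-684442806, T(18)=-2053328572; answer -2053328572
Stage 3: W2 = -2053328572; r = 2053328572; squarings mod 1373: 818^1=818, 818^2=473, 818^4=1303, 818^8=781, 818^16=349, 818^32=977, 818^64=294, 818^128=1310, 818^256=1223, 818^512=532, 818^1024=186, 818^2048=271, 818^4096=672, 818^8192=1240, 818^16384=1213, 818^32768=886, 818^65536=1013, 818^131072=538, 818^262144=1114, 818^524288=1177, 818^1048576=1345, 818^2097152=784, 818^4194304=925, 818^8388608=246, 818^16777216=104, 818^33554432=1205, 818^67108864=764, 818^134217728=171, 818^268435456=408, 818^536870912=331, 818^1073741824=1094; 818^2053328572 = 818^4 * 818^8 * 818^16 * 818^32 * 818^128 * 818^512 * 818^1024 * 818^2048 * 818^16384 * 818^65536 * 818^131072 * 818^2097152 * 818^4194304 * 818^33554432 * 818^134217728 * 818^268435456 * 818^536870912 * 818^1073741824 = 67 (mod 1373); answer 67

67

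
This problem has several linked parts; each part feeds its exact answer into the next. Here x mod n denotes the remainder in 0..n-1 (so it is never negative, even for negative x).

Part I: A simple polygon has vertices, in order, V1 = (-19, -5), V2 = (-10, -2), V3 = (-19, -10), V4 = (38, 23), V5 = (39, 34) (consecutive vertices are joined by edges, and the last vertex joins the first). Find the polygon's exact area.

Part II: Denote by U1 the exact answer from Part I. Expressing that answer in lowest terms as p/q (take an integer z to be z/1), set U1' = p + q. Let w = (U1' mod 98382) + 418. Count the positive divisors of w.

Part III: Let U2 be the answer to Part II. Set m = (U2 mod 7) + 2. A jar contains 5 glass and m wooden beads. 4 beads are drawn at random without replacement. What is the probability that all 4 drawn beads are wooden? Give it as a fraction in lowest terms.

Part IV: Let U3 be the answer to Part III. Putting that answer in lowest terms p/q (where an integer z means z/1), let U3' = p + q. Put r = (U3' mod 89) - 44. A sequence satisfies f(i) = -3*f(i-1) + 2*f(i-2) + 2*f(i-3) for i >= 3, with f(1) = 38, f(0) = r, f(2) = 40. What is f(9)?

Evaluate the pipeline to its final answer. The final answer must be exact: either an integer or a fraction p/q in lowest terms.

-140212

Part I: cross terms: (-19*-2 - -10*-5)=-12, (-10*-10 - -19*-2)=62, (-19*23 - 38*-10)=-57, (38*34 - 39*23)=395, (39*-5 - -19*34)=451; twice the area = |839| = 839; area = 839/2; answer 839/2
Part II: U1 = 839/2; threaded value p + q = 841; w = 1259; 1259 is prime, so its only divisors are 1 and 1259; count = 2; answer 2
Part III: U2 = 2; m = 4; total draws C(9,4) = 126; favorable C(4,4) = 1; P = 1/126; answer 1/126
Part IV: U3 = 1/126; threaded value p + q = 127; r = -6; f(3) = -3*(40) + 2*(38) + 2*(-6) = -56; iterating: f(3)=-56, f(4)=324, f(5)=-1004, f(6)=3548, f(7)=-12004, f(8)=41100, f(9)=-140212; answer -140212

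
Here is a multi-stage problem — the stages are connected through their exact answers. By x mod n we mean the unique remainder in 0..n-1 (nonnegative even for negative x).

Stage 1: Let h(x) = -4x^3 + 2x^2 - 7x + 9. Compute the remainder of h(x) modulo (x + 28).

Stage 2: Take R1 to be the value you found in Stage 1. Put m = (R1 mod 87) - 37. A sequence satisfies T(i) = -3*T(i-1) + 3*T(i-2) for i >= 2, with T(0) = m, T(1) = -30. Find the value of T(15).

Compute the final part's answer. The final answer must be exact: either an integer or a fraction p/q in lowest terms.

Stage 1: remainder = value at the root: -4*(-28)^3 + 2*(-28)^2 - 7*(-28)^1 + 9 = (87808) + (1568) + (196) + (9) = 89581; answer 89581
Stage 2: R1 = 89581; m = 21; T(2) = -3*(-30) + 3*(21) = 153; iterating: T(2)=153, T(3)=-549, T(4)=2106, T(5)=-7965, T(6)=30213, T(7)=-114534, T(8)=434241, T(9)=-1646325, T(10)=6241698, T(11)=-23664069, T(12)=89717301, T(13)=-340144110, T(14)=1289584233, T(15)=-4889185029; answer -4889185029

-4889185029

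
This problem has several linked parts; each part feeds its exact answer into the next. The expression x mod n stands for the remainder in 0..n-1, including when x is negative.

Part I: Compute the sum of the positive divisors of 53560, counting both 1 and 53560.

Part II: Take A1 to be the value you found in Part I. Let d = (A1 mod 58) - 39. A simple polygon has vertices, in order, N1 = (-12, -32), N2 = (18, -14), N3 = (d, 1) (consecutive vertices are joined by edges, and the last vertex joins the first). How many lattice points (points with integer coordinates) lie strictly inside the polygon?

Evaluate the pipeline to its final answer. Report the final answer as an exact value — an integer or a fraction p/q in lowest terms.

571

Part I: 53560 = 2^3 * 5 * 13 * 103; sigma = (1 + 2 + 4 + 8) * (1 + 5) * (1 + 13) * (1 + 103) = 15 * 6 * 14 * 104 = 131040; answer 131040
Part II: A1 = 131040; d = -21; cross terms: (-12*-14 - 18*-32)=744, (18*1 - -21*-14)=-276, (-21*-32 - -12*1)=684; twice the area = |1152| = 1152; area = 576; boundary points = 6 + 3 + 3 = 12; strictly interior points = area - boundary/2 + 1 = 571; answer 571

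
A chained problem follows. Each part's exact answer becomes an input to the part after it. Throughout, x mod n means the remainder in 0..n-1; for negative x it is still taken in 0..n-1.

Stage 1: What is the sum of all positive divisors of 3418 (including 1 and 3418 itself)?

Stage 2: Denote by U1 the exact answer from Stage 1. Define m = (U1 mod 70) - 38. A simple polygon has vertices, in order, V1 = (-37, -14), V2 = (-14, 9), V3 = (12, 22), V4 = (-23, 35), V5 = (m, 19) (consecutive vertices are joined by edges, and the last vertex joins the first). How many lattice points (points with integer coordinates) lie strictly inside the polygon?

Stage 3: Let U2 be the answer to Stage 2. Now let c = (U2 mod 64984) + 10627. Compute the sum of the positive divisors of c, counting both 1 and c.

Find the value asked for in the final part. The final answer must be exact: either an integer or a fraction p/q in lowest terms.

Stage 1: 3418 = 2 * 1709; sigma = (1 + 2) * (1 + 1709) = 3 * 1710 = 5130; answer 5130
Stage 2: U1 = 5130; m = -18; cross terms: (-37*9 - -14*-14)=-529, (-14*22 - 12*9)=-416, (12*35 - -23*22)=926, (-23*19 - -18*35)=193, (-18*-14 - -37*19)=955; twice the area = |1129| = 1129; area = 1129/2; boundary points = 23 + 13 + 1 + 1 + 1 = 39; strictly interior points = area - boundary/2 + 1 = 546; answer 546
Stage 3: U2 = 546; c = 11173; 11173 is prime, so its only divisors are 1 and 11173; sigma = 1 + 11173 = 11174; answer 11174

11174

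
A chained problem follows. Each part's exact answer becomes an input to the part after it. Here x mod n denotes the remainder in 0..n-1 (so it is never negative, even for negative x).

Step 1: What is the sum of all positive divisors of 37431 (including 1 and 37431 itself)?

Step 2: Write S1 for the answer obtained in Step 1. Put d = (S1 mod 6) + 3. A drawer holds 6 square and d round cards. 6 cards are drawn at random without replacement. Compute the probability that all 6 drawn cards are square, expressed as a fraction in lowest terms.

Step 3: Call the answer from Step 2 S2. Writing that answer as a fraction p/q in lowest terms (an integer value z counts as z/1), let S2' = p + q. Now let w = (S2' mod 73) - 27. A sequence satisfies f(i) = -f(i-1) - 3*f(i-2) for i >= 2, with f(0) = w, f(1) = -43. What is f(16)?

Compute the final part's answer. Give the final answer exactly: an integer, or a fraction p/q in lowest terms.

Step 1: 37431 = 3^2 * 4159; sigma = (1 + 3 + 9) * (1 + 4159) = 13 * 4160 = 54080; answer 54080
Step 2: S1 = 54080; d = 5; total draws C(11,6) = 462; favorable C(6,6) = 1; P = 1/462; answer 1/462
Step 3: S2 = 1/462; threaded value p + q = 463; w = -2; f(2) = -1*(-43) - 3*(-2) = 49; iterating: f(2)=49, f(3)=80, f(4)=-227, f(5)=-13, f(6)=694, f(7)=-655, f(8)=-1427, f(9)=3392, f(10)=889, f(11)=-11065, f(12)=8398, f(13)=24797, f(14)=-49991, f(15)=-24400, f(16)=174373; answer 174373

174373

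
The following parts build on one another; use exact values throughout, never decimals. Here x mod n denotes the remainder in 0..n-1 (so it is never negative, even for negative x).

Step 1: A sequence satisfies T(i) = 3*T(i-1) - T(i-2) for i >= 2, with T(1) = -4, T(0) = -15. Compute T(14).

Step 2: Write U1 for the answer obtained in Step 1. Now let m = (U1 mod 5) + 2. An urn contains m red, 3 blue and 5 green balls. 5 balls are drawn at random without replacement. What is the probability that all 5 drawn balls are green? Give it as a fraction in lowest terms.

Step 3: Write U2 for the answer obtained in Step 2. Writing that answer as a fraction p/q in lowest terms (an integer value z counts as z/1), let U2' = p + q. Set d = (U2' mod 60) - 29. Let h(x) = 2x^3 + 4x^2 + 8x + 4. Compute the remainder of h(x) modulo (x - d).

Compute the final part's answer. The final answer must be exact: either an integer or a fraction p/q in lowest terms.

6388

Step 1: T(2) = 3*(-4) - 1*(-15) = 3; iterating: T(2)=3, T(3)=13, T(4)=36, T(5)=95, T(6)=249, T(7)=652, T(8)=1707, T(9)=4469, T(10)=11700, T(11)=30631, T(12)=80193, T(13)=209948, T(14)=549651; answer 549651
Step 2: U1 = 549651; m = 3; total draws C(11,5) = 462; favorable C(5,5) = 1; P = 1/462; answer 1/462
Step 3: U2 = 1/462; threaded value p + q = 463; d = 14; remainder = value at the root: 2*(14)^3 + 4*(14)^2 + 8*(14)^1 + 4 = (5488) + (784) + (112) + (4) = 6388; answer 6388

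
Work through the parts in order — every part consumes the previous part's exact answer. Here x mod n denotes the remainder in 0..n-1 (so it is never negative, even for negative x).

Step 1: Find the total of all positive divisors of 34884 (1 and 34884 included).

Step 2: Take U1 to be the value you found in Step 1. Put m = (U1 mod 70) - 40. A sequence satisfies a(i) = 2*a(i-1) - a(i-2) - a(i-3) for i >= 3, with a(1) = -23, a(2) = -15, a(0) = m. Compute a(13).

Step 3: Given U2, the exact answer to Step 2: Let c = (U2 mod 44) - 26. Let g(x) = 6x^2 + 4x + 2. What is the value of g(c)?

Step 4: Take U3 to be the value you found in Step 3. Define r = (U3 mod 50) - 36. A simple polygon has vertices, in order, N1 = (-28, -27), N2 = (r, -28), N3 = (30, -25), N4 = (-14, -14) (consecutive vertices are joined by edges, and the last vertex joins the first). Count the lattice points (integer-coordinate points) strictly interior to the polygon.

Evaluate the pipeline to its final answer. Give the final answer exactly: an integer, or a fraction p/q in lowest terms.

410

Step 1: 34884 = 2^2 * 3^3 * 17 * 19; sigma = (1 + 2 + 4) * (1 + 3 + 9 + 27) * (1 + 17) * (1 + 19) = 7 * 40 * 18 * 20 = 100800; answer 100800
Step 2: U1 = 100800; m = -40; a(3) = 2*(-15) - 1*(-23) - 1*(-40) = 33; iterating: a(3)=33, a(4)=104, a(5)=190, a(6)=243, a(7)=192, a(8)=-49, a(9)=-533, a(10)=-1209, a(11)=-1836, a(12)=-1930, a(13)=-815; answer -815
Step 3: U2 = -815; c = -5; 6*(-5)^2 + 4*(-5)^1 + 2 = (150) + (-20) + (2) = 132; answer 132
Step 4: U3 = 132; r = -4; cross terms: (-28*-28 - -4*-27)=676, (-4*-25 - 30*-28)=940, (30*-14 - -14*-25)=-770, (-14*-27 - -28*-14)=-14; twice the area = |832| = 832; area = 416; boundary points = 1 + 1 + 11 + 1 = 14; strictly interior points = area - boundary/2 + 1 = 410; answer 410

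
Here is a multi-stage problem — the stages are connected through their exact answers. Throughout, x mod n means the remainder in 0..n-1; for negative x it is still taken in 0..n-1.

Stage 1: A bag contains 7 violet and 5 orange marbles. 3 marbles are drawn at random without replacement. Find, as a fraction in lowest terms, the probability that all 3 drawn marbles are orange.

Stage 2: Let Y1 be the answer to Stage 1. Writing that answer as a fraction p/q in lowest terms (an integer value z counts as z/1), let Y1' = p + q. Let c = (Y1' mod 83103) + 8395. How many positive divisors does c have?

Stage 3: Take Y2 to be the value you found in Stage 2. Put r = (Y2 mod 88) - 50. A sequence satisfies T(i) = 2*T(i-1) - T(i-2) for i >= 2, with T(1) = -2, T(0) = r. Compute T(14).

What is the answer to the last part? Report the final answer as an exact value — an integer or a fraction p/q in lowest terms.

Stage 1: total draws C(12,3) = 220; favorable C(5,3) = 10; P = 1/22; answer 1/22
Stage 2: Y1 = 1/22; threaded value p + q = 23; c = 8418; 8418 = 2 * 3 * 23 * 61; number of divisors = (1+1) * (1+1) * (1+1) * (1+1) = 16; answer 16
Stage 3: Y2 = 16; r = -34; T(2) = 2*(-2) - 1*(-34) = 30; iterating: T(2)=30, T(3)=62, T(4)=94, T(5)=126, T(6)=158, T(7)=190, T(8)=222, T(9)=254, T(10)=286, T(11)=318, T(12)=350, T(13)=382, T(14)=414; answer 414

414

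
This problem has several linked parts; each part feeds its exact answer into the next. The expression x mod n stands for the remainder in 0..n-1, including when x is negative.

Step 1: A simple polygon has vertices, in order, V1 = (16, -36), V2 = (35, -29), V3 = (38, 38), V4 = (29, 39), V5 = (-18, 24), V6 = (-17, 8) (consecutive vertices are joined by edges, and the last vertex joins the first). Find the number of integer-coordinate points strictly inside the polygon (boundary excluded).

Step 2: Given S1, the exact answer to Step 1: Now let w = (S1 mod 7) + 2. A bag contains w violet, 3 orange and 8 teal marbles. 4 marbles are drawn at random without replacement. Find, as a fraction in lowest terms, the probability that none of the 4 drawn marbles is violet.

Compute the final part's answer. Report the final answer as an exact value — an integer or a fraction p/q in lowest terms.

6/13

Step 1: cross terms: (16*-29 - 35*-36)=796, (35*38 - 38*-29)=2432, (38*39 - 29*38)=380, (29*24 - -18*39)=1398, (-18*8 - -17*24)=264, (-17*-36 - 16*8)=484; twice the area = |5754| = 5754; area = 2877; boundary points = 1 + 1 + 1 + 1 + 1 + 11 = 16; strictly interior points = area - boundary/2 + 1 = 2870; answer 2870
Step 2: S1 = 2870; w = 2; total draws C(13,4) = 715; favorable C(11,4) = 330; P = 6/13; answer 6/13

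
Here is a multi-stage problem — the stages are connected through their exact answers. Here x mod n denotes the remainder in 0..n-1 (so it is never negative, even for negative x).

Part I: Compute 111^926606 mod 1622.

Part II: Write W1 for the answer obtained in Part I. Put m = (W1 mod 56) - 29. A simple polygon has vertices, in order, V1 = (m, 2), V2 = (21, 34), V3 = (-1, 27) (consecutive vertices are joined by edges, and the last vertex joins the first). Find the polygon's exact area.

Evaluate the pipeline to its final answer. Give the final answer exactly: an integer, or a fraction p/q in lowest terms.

Part I: squarings mod 1622: 111^1=111, 111^2=967, 111^4=817, 111^8=847, 111^16=485, 111^32=35, 111^64=1225, 111^128=275, 111^256=1013, 111^512=1065, 111^1024=447, 111^2048=303, 111^4096=977, 111^8192=793, 111^16384=1135, 111^32768=357, 111^65536=933, 111^131072=1097, 111^262144=1507, 111^524288=249; 111^926606 = 111^2 * 111^4 * 111^8 * 111^128 * 111^256 * 111^512 * 111^8192 * 111^131072 * 111^262144 * 111^524288 = 441 (mod 1622); answer 441
Part II: W1 = 441; m = 20; cross terms: (20*34 - 21*2)=638, (21*27 - -1*34)=601, (-1*2 - 20*27)=-542; twice the area = |697| = 697; area = 697/2; answer 697/2

697/2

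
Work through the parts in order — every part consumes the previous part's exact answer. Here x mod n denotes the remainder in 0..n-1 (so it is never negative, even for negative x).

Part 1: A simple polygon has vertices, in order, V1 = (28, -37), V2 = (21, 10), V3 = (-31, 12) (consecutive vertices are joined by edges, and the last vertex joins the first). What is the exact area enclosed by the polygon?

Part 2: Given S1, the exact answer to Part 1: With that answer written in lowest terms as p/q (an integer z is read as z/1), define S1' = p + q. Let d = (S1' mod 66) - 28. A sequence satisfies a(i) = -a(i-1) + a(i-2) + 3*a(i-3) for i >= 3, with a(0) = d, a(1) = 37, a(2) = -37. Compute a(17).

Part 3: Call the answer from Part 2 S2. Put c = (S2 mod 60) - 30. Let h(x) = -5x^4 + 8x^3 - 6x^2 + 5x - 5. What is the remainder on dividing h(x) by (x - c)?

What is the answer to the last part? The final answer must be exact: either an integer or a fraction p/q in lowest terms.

-458733

Part 1: cross terms: (28*10 - 21*-37)=1057, (21*12 - -31*10)=562, (-31*-37 - 28*12)=811; twice the area = |2430| = 2430; area = 1215; answer 1215
Part 2: S1 = 1215; threaded value p + q = 1216; d = 0; a(3) = -1*(-37) + 1*(37) + 3*(0) = 74; iterating: a(3)=74, a(4)=0, a(5)=-37, a(6)=259, a(7)=-296, a(8)=444, a(9)=37, a(10)=-481, a(11)=1850, a(12)=-2220, a(13)=2627, a(14)=703, a(15)=-4736, a(16)=13320, a(17)=-15947; answer -15947
Part 3: S2 = -15947; c = -17; remainder = value at the root: -5*(-17)^4 + 8*(-17)^3 - 6*(-17)^2 + 5*(-17)^1 - 5 = (-417605) + (-39304) + (-1734) + (-85) + (-5) = -458733; answer -458733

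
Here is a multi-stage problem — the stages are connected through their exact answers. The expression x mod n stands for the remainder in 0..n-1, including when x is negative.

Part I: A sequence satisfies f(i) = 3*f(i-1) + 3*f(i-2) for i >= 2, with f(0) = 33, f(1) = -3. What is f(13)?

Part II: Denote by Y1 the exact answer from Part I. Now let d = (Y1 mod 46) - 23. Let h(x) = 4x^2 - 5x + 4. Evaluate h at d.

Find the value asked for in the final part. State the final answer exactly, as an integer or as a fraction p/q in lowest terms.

1108

Part I: f(2) = 3*(-3) + 3*(33) = 90; iterating: f(2)=90, f(3)=261, f(4)=1053, f(5)=3942, f(6)=14985, f(7)=56781, f(8)=215298, f(9)=816237, f(10)=3094605, f(11)=11732526, f(12)=44481393, f(13)=168641757; answer 168641757
Part II: Y1 = 168641757; d = -16; 4*(-16)^2 - 5*(-16)^1 + 4 = (1024) + (80) + (4) = 1108; answer 1108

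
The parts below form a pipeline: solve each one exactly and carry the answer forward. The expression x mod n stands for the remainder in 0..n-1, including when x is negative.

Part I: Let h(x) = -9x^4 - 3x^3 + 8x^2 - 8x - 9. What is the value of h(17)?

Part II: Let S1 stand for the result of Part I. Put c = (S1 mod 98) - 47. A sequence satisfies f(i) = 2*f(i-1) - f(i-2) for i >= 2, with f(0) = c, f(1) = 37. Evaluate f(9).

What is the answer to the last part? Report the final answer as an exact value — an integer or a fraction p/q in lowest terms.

Part I: -9*(17)^4 - 3*(17)^3 + 8*(17)^2 - 8*(17)^1 - 9 = (-751689) + (-14739) + (2312) + (-136) + (-9) = -764261; answer -764261
Part II: S1 = -764261; c = -6; f(2) = 2*(37) - 1*(-6) = 80; iterating: f(2)=80, f(3)=123, f(4)=166, f(5)=209, f(6)=252, f(7)=295, f(8)=338, f(9)=381; answer 381

381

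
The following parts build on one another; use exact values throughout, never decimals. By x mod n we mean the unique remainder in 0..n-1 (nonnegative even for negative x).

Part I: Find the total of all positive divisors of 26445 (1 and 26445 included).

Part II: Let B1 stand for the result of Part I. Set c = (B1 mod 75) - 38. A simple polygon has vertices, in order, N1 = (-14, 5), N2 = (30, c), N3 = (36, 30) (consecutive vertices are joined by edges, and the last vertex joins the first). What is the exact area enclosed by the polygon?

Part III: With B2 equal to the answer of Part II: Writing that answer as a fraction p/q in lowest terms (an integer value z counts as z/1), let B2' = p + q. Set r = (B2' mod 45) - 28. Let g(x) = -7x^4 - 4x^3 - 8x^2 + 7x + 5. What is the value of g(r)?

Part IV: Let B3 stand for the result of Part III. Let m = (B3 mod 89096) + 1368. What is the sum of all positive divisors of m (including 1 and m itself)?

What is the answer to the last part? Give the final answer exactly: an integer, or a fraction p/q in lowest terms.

4992

Part I: 26445 = 3 * 5 * 41 * 43; sigma = (1 + 3) * (1 + 5) * (1 + 41) * (1 + 43) = 4 * 6 * 42 * 44 = 44352; answer 44352
Part II: B1 = 44352; c = -11; cross terms: (-14*-11 - 30*5)=4, (30*30 - 36*-11)=1296, (36*5 - -14*30)=600; twice the area = |1900| = 1900; area = 950; answer 950
Part III: B2 = 950; threaded value p + q = 951; r = -22; -7*(-22)^4 - 4*(-22)^3 - 8*(-22)^2 + 7*(-22)^1 + 5 = (-1639792) + (42592) + (-3872) + (-154) + (5) = -1601221; answer -1601221
Part IV: B3 = -1601221; m = 3875; 3875 = 5^3 * 31; sigma = (1 + 5 + 25 + 125) * (1 + 31) = 156 * 32 = 4992; answer 4992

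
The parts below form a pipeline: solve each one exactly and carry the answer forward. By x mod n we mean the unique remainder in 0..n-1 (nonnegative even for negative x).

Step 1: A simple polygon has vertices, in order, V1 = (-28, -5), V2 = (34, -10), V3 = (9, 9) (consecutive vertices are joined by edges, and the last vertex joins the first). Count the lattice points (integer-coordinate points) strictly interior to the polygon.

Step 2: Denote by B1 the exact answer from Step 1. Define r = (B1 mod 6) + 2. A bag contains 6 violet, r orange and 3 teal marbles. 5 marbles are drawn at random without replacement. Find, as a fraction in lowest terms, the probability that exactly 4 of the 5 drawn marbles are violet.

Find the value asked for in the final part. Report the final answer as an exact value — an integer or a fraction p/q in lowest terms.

Step 1: cross terms: (-28*-10 - 34*-5)=450, (34*9 - 9*-10)=396, (9*-5 - -28*9)=207; twice the area = |1053| = 1053; area = 1053/2; boundary points = 1 + 1 + 1 = 3; strictly interior points = area - boundary/2 + 1 = 526; answer 526
Step 2: B1 = 526; r = 6; total draws C(15,5) = 3003; favorable C(6,4)*C(9,1) = 135; P = 45/1001; answer 45/1001

45/1001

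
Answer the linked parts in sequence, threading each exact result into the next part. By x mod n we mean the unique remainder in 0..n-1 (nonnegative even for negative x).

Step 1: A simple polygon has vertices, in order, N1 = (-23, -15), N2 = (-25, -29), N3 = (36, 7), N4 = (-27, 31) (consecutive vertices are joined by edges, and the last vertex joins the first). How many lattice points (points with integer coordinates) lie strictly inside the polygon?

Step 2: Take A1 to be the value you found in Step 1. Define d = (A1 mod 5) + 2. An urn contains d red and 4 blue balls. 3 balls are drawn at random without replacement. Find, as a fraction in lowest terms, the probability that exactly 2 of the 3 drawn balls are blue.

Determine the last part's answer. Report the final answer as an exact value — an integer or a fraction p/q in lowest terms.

Step 1: cross terms: (-23*-29 - -25*-15)=292, (-25*7 - 36*-29)=869, (36*31 - -27*7)=1305, (-27*-15 - -23*31)=1118; twice the area = |3584| = 3584; area = 1792; boundary points = 2 + 1 + 3 + 2 = 8; strictly interior points = area - boundary/2 + 1 = 1789; answer 1789
Step 2: A1 = 1789; d = 6; total draws C(10,3) = 120; favorable C(4,2)*C(6,1) = 36; P = 3/10; answer 3/10

3/10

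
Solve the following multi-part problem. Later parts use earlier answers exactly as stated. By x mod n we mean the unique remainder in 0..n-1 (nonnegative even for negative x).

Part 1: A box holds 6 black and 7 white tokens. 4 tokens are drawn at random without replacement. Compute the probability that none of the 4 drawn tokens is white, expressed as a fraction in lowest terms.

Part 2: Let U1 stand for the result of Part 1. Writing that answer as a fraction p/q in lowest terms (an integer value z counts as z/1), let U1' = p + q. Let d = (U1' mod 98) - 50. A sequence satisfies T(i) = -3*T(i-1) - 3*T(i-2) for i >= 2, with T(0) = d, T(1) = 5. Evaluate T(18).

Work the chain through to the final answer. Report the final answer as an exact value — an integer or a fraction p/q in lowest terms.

39366

Part 1: total draws C(13,4) = 715; favorable C(6,4) = 15; P = 3/143; answer 3/143
Part 2: U1 = 3/143; threaded value p + q = 146; d = -2; T(2) = -3*(5) - 3*(-2) = -9; iterating: T(2)=-9, T(3)=12, T(4)=-9, T(5)=-9, T(6)=54, T(7)=-135, T(8)=243, T(9)=-324, T(10)=243, T(11)=243, T(12)=-1458, T(13)=3645, T(14)=-6561, T(15)=8748, T(16)=-6561, T(17)=-6561, T(18)=39366; answer 39366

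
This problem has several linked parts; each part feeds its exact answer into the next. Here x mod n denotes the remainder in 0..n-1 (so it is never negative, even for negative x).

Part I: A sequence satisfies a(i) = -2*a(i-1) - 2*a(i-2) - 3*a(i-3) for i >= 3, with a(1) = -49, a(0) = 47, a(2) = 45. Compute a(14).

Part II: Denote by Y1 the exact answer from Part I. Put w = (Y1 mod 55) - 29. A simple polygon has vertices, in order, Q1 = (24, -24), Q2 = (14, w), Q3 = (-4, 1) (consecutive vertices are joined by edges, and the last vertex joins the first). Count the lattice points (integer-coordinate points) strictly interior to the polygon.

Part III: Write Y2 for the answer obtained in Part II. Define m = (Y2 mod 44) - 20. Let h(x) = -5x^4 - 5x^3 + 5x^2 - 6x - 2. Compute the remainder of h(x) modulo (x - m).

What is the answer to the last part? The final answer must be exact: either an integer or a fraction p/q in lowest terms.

-177298

Part I: a(3) = -2*(45) - 2*(-49) - 3*(47) = -133; iterating: a(3)=-133, a(4)=323, a(5)=-515, a(6)=783, a(7)=-1505, a(8)=2989, a(9)=-5317, a(10)=9171, a(11)=-16675, a(12)=30959, a(13)=-56081, a(14)=100269; answer 100269
Part II: Y1 = 100269; w = -25; cross terms: (24*-25 - 14*-24)=-264, (14*1 - -4*-25)=-86, (-4*-24 - 24*1)=72; twice the area = |-278| = 278; area = 139; boundary points = 1 + 2 + 1 = 4; strictly interior points = area - boundary/2 + 1 = 138; answer 138
Part III: Y2 = 138; m = -14; remainder = value at the root: -5*(-14)^4 - 5*(-14)^3 + 5*(-14)^2 - 6*(-14)^1 - 2 = (-192080) + (13720) + (980) + (84) + (-2) = -177298; answer -177298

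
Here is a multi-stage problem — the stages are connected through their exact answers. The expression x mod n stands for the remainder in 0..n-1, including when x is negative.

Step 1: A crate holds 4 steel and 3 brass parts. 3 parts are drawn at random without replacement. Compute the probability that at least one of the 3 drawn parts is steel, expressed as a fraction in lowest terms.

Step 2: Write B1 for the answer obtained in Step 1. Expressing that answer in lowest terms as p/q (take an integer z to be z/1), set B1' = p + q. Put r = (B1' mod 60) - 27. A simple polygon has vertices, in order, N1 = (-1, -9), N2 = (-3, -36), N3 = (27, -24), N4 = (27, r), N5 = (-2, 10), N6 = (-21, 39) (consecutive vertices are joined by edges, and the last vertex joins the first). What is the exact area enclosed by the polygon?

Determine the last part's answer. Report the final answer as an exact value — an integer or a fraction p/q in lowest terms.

1809/2

Step 1: total draws C(7,3) = 35; complement C(3,3) = 1; favorable 35 - 1 = 34; P = 34/35; answer 34/35
Step 2: B1 = 34/35; threaded value p + q = 69; r = -18; cross terms: (-1*-36 - -3*-9)=9, (-3*-24 - 27*-36)=1044, (27*-18 - 27*-24)=162, (27*10 - -2*-18)=234, (-2*39 - -21*10)=132, (-21*-9 - -1*39)=228; twice the area = |1809| = 1809; area = 1809/2; answer 1809/2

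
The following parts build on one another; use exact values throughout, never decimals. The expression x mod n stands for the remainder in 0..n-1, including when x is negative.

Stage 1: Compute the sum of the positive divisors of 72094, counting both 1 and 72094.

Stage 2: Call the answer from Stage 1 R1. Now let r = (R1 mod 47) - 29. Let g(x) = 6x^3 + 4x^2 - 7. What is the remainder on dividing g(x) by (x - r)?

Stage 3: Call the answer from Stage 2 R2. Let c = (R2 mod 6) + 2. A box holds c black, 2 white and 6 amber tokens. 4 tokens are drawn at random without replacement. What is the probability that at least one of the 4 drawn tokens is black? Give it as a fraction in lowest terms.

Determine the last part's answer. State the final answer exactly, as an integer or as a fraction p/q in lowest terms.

Stage 1: 72094 = 2 * 11 * 29 * 113; sigma = (1 + 2) * (1 + 11) * (1 + 29) * (1 + 113) = 3 * 12 * 30 * 114 = 123120; answer 123120
Stage 2: R1 = 123120; r = -2; remainder = value at the root: 6*(-2)^3 + 4*(-2)^2 - 7 = (-48) + (16) + (-7) = -39; answer -39
Stage 3: R2 = -39; c = 5; total draws C(13,4) = 715; complement C(8,4) = 70; favorable 715 - 70 = 645; P = 129/143; answer 129/143

129/143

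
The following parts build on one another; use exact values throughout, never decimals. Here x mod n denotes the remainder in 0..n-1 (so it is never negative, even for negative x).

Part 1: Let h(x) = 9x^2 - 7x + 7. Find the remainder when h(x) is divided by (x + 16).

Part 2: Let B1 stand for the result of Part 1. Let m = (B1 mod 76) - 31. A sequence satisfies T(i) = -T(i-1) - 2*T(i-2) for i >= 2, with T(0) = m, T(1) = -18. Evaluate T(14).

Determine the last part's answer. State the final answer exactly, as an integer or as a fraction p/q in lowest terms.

Part 1: remainder = value at the root: 9*(-16)^2 - 7*(-16)^1 + 7 = (2304) + (112) + (7) = 2423; answer 2423
Part 2: B1 = 2423; m = 36; T(2) = -1*(-18) - 2*(36) = -54; iterating: T(2)=-54, T(3)=90, T(4)=18, T(5)=-198, T(6)=162, T(7)=234, T(8)=-558, T(9)=90, T(10)=1026, T(11)=-1206, T(12)=-846, T(13)=3258, T(14)=-1566; answer -1566

-1566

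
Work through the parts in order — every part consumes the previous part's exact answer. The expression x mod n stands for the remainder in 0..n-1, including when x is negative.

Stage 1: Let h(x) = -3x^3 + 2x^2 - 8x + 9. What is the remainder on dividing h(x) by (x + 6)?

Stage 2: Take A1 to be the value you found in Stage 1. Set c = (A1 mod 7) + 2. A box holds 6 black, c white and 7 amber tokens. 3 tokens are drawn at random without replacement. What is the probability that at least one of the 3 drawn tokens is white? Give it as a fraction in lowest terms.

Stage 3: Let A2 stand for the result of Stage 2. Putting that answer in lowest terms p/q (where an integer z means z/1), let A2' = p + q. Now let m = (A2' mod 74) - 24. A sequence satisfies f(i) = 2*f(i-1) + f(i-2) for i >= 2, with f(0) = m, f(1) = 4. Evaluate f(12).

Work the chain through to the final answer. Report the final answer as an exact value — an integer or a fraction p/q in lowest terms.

193224

Stage 1: remainder = value at the root: -3*(-6)^3 + 2*(-6)^2 - 8*(-6)^1 + 9 = (648) + (72) + (48) + (9) = 777; answer 777
Stage 2: A1 = 777; c = 2; total draws C(15,3) = 455; complement C(13,3) = 286; favorable 455 - 286 = 169; P = 13/35; answer 13/35
Stage 3: A2 = 13/35; threaded value p + q = 48; m = 24; f(2) = 2*(4) + 1*(24) = 32; iterating: f(2)=32, f(3)=68, f(4)=168, f(5)=404, f(6)=976, f(7)=2356, f(8)=5688, f(9)=13732, f(10)=33152, f(11)=80036, f(12)=193224; answer 193224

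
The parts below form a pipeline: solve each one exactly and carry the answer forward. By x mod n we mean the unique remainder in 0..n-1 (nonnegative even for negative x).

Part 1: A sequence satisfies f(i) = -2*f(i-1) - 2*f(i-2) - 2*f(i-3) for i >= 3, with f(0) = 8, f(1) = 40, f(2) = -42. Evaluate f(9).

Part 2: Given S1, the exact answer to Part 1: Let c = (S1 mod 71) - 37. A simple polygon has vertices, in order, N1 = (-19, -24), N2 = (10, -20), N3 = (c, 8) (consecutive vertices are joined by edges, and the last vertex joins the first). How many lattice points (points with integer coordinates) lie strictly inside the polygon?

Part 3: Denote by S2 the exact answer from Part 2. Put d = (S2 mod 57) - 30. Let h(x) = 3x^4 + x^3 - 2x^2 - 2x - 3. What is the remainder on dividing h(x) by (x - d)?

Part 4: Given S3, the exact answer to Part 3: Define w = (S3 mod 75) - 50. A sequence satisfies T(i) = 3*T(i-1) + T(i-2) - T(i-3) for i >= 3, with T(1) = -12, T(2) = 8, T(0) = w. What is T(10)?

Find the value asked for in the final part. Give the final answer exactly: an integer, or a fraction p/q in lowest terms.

Part 1: f(3) = -2*(-42) - 2*(40) - 2*(8) = -12; iterating: f(3)=-12, f(4)=28, f(5)=52, f(6)=-136, f(7)=112, f(8)=-56, f(9)=160; answer 160
Part 2: S1 = 160; c = -19; cross terms: (-19*-20 - 10*-24)=620, (10*8 - -19*-20)=-300, (-19*-24 - -19*8)=608; twice the area = |928| = 928; area = 464; boundary points = 1 + 1 + 32 = 34; strictly interior points = area - boundary/2 + 1 = 448; answer 448
Part 3: S2 = 448; d = 19; remainder = value at the root: 3*(19)^4 + 1*(19)^3 - 2*(19)^2 - 2*(19)^1 - 3 = (390963) + (6859) + (-722) + (-38) + (-3) = 397059; answer 397059
Part 4: S3 = 397059; w = -41; T(3) = 3*(8) + 1*(-12) - 1*(-41) = 53; iterating: T(3)=53, T(4)=179, T(5)=582, T(6)=1872, T(7)=6019, T(8)=19347, T(9)=62188, T(10)=199892; answer 199892

199892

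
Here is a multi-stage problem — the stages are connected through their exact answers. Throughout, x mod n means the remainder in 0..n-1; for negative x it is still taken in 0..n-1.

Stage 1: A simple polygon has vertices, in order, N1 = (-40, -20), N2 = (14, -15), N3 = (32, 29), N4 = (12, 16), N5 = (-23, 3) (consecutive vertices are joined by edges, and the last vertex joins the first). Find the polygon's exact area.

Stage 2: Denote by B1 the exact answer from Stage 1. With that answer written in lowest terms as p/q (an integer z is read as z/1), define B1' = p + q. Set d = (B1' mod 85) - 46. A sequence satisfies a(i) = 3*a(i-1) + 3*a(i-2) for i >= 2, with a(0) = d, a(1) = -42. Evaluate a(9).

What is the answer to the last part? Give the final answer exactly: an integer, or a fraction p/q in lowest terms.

-2405457

Stage 1: cross terms: (-40*-15 - 14*-20)=880, (14*29 - 32*-15)=886, (32*16 - 12*29)=164, (12*3 - -23*16)=404, (-23*-20 - -40*3)=580; twice the area = |2914| = 2914; area = 1457; answer 1457
Stage 2: B1 = 1457; threaded value p + q = 1458; d = -33; a(2) = 3*(-42) + 3*(-33) = -225; iterating: a(2)=-225, a(3)=-801, a(4)=-3078, a(5)=-11637, a(6)=-44145, a(7)=-167346, a(8)=-634473, a(9)=-2405457; answer -2405457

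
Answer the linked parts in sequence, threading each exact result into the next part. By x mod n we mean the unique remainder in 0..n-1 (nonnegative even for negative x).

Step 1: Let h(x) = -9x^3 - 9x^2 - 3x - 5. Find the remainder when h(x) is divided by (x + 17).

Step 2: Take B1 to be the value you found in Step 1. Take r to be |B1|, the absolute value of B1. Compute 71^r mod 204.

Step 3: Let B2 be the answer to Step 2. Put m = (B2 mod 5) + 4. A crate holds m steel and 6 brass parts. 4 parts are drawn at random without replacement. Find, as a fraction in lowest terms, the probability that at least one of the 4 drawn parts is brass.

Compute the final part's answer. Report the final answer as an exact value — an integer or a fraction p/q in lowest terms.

Step 1: remainder = value at the root: -9*(-17)^3 - 9*(-17)^2 - 3*(-17)^1 - 5 = (44217) + (-2601) + (51) + (-5) = 41662; answer 41662
Step 2: B1 = 41662; r = 41662; squarings mod 204: 71^1=71, 71^2=145, 71^4=13, 71^8=169, 71^16=1, 71^32=1, 71^64=1, 71^128=1, 71^256=1, 71^512=1, 71^1024=1, 71^2048=1, 71^4096=1, 71^8192=1, 71^16384=1, 71^32768=1; 71^41662 = 71^2 * 71^4 * 71^8 * 71^16 * 71^32 * 71^128 * 71^512 * 71^8192 * 71^32768 = 121 (mod 204); answer 121
Step 3: B2 = 121; m = 5; total draws C(11,4) = 330; complement C(5,4) = 5; favorable 330 - 5 = 325; P = 65/66; answer 65/66

65/66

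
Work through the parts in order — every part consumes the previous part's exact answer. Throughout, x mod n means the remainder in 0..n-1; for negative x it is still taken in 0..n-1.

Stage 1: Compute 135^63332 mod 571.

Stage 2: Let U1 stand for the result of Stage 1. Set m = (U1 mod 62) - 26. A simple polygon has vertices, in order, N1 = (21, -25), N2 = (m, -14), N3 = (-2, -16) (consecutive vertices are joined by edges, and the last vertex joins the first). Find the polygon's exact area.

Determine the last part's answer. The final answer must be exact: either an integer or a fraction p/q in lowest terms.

Stage 1: squarings mod 571: 135^1=135, 135^2=524, 135^4=496, 135^8=486, 135^16=373, 135^32=376, 135^64=339, 135^128=150, 135^256=231, 135^512=258, 135^1024=328, 135^2048=236, 135^4096=309, 135^8192=124, 135^16384=530, 135^32768=539; 135^63332 = 135^4 * 135^32 * 135^64 * 135^256 * 135^512 * 135^1024 * 135^4096 * 135^8192 * 135^16384 * 135^32768 = 418 (mod 571); answer 418
Stage 2: U1 = 418; m = 20; cross terms: (21*-14 - 20*-25)=206, (20*-16 - -2*-14)=-348, (-2*-25 - 21*-16)=386; twice the area = |244| = 244; area = 122; answer 122

122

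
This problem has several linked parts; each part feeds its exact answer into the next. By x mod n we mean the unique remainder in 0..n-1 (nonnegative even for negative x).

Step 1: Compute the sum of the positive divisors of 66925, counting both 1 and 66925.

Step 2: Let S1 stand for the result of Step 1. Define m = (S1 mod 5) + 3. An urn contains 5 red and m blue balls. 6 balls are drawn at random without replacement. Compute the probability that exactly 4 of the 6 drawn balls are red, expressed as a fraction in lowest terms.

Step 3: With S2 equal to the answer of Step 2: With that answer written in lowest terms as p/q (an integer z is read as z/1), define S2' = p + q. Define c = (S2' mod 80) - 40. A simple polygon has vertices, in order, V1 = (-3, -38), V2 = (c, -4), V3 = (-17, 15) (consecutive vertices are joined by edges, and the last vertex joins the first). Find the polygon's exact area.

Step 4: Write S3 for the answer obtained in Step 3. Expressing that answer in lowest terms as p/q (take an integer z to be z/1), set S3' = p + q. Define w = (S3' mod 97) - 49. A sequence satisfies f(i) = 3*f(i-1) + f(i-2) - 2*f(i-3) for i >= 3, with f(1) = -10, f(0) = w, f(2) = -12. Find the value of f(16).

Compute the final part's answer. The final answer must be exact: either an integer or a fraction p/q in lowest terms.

Step 1: 66925 = 5^2 * 2677; sigma = (1 + 5 + 25) * (1 + 2677) = 31 * 2678 = 83018; answer 83018
Step 2: S1 = 83018; m = 6; total draws C(11,6) = 462; favorable C(5,4)*C(6,2) = 75; P = 25/154; answer 25/154
Step 3: S2 = 25/154; threaded value p + q = 179; c = -21; cross terms: (-3*-4 - -21*-38)=-786, (-21*15 - -17*-4)=-383, (-17*-38 - -3*15)=691; twice the area = |-478| = 478; area = 239; answer 239
Step 4: S3 = 239; threaded value p + q = 240; w = -3; f(3) = 3*(-12) + 1*(-10) - 2*(-3) = -40; iterating: f(3)=-40, f(4)=-112, f(5)=-352, f(6)=-1088, f(7)=-3392, f(8)=-10560, f(9)=-32896, f(10)=-102464, f(11)=-319168, f(12)=-994176, f(13)=-3096768, f(14)=-9646144, f(15)=-30046848, f(16)=-93593152; answer -93593152

-93593152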